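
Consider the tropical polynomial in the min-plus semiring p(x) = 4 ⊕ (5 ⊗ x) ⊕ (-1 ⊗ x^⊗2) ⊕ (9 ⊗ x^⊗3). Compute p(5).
p(5) = 4

A tropical monomial a ⊗ x^⊗i evaluates to a + i · x. Evaluating each term at x = 5:
  Term 0 contributes 4 + 0 · 5 = 4
  Term 1 contributes 5 + 1 · 5 = 10
  Term 2 contributes -1 + 2 · 5 = 9
  Term 3 contributes 9 + 3 · 5 = 24
p(5) = ⊕ of these = min[4, 10, 9, 24] = 4.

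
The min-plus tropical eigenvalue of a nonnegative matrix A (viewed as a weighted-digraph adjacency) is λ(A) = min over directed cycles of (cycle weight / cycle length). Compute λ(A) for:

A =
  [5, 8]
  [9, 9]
λ(A) = 5

Enumerate directed cycles and compute their means (weight / length). Sample:
  cycle 0 → 0: weight = 5, length = 1, mean = 5/1 ≈ 5.000
  cycle 1 → 1: weight = 9, length = 1, mean = 9/1 ≈ 9.000
  cycle 0 → 1 → 0: weight = 17, length = 2, mean = 17/2 ≈ 8.500
  cycle 1 → 0 → 1: weight = 17, length = 2, mean = 17/2 ≈ 8.500
Minimum mean = 5.000, attained e.g. along the cycle 0 → 0 with weight 5 and length 1. So λ(A) = 5/1 = 5.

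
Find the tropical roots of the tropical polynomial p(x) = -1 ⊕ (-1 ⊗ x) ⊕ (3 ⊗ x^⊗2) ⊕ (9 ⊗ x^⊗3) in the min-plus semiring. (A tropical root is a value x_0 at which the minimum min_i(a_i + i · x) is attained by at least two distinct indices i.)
Roots: {-6, -4, 0}

Each tropical root is a break point of the lower envelope of the lines y = a_i + i · x (there are 4 lines, with slopes 0, 1, ..., 3). Only the lines that attain the minimum somewhere contribute to roots; other lines are dominated. Here the surviving (envelope) indices are i = 3, i = 2, i = 1, i = 0.
Intersections between consecutive envelope lines give the roots: for adjacent envelope indices i < j the intersection is x = (a_i − a_j) / (j − i). Reading off the sorted break points: {-6, -4, 0}.
Verification: at each break x_0, at least two indices attain the minimum of min_i(a_i + i · x_0).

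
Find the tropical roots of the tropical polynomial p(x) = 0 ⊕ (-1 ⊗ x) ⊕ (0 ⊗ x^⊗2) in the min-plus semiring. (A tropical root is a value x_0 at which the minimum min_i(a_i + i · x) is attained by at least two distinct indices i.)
Roots: {-1, 1}

Each tropical root is a break point of the lower envelope of the lines y = a_i + i · x (there are 3 lines, with slopes 0, 1, ..., 2). Only the lines that attain the minimum somewhere contribute to roots; other lines are dominated. Here the surviving (envelope) indices are i = 2, i = 1, i = 0.
Intersections between consecutive envelope lines give the roots: for adjacent envelope indices i < j the intersection is x = (a_i − a_j) / (j − i). Reading off the sorted break points: {-1, 1}.
Verification: at each break x_0, at least two indices attain the minimum of min_i(a_i + i · x_0).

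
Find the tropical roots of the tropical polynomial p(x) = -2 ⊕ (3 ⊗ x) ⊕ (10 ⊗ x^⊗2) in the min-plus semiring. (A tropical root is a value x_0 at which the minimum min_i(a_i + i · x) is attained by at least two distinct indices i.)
Roots: {-7, -5}

Each tropical root is a break point of the lower envelope of the lines y = a_i + i · x (there are 3 lines, with slopes 0, 1, ..., 2). Only the lines that attain the minimum somewhere contribute to roots; other lines are dominated. Here the surviving (envelope) indices are i = 2, i = 1, i = 0.
Intersections between consecutive envelope lines give the roots: for adjacent envelope indices i < j the intersection is x = (a_i − a_j) / (j − i). Reading off the sorted break points: {-7, -5}.
Verification: at each break x_0, at least two indices attain the minimum of min_i(a_i + i · x_0).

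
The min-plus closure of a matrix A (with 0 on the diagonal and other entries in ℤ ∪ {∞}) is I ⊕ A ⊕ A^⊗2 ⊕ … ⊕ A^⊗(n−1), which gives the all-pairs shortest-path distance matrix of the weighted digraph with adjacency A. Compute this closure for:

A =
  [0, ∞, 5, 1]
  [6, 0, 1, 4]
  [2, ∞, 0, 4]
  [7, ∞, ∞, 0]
Closure =
  [0, ∞, 5, 1]
  [3, 0, 1, 4]
  [2, ∞, 0, 3]
  [7, ∞, 12, 0]

This is the Floyd-Warshall all-pairs shortest-path computation. For each intermediate vertex k = 0, 1, …, 3, update dist[i][j] ← min(dist[i][j], dist[i][k] + dist[k][j]). The final matrix gives, for each (i, j), the minimum total weight of any directed path from i to j (possibly empty when i = j).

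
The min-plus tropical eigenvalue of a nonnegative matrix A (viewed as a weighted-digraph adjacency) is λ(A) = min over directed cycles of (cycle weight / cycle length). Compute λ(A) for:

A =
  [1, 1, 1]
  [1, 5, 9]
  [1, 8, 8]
λ(A) = 1

Enumerate directed cycles and compute their means (weight / length). Sample:
  cycle 0 → 0: weight = 1, length = 1, mean = 1/1 ≈ 1.000
  cycle 1 → 1: weight = 5, length = 1, mean = 5/1 ≈ 5.000
  cycle 2 → 2: weight = 8, length = 1, mean = 8/1 ≈ 8.000
  cycle 0 → 1 → 0: weight = 2, length = 2, mean = 2/2 ≈ 1.000
  cycle 0 → 2 → 0: weight = 2, length = 2, mean = 2/2 ≈ 1.000
  cycle 1 → 0 → 1: weight = 2, length = 2, mean = 2/2 ≈ 1.000
Minimum mean = 1.000, attained e.g. along the cycle 0 → 0 with weight 1 and length 1. So λ(A) = 1/1 = 1.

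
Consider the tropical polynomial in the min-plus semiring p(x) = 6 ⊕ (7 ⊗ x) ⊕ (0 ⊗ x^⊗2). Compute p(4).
p(4) = 6

A tropical monomial a ⊗ x^⊗i evaluates to a + i · x. Evaluating each term at x = 4:
  Term 0 contributes 6 + 0 · 4 = 6
  Term 1 contributes 7 + 1 · 4 = 11
  Term 2 contributes 0 + 2 · 4 = 8
p(4) = ⊕ of these = min[6, 11, 8] = 6.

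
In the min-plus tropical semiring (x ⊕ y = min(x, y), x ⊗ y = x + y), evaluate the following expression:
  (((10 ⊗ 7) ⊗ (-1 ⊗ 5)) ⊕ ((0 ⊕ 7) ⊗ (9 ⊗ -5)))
(((10 ⊗ 7) ⊗ (-1 ⊗ 5)) ⊕ ((0 ⊕ 7) ⊗ (9 ⊗ -5))) = 4

Expand innermost to outermost. Recall ⊕ takes the minimum of its arguments and ⊗ takes their sum. Working out the expression (((10 ⊗ 7) ⊗ (-1 ⊗ 5)) ⊕ ((0 ⊕ 7) ⊗ (9 ⊗ -5))) gives 4.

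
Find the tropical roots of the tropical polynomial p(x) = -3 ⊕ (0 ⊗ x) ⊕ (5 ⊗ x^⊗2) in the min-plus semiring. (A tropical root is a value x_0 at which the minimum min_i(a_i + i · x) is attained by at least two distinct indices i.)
Roots: {-5, -3}

Each tropical root is a break point of the lower envelope of the lines y = a_i + i · x (there are 3 lines, with slopes 0, 1, ..., 2). Only the lines that attain the minimum somewhere contribute to roots; other lines are dominated. Here the surviving (envelope) indices are i = 2, i = 1, i = 0.
Intersections between consecutive envelope lines give the roots: for adjacent envelope indices i < j the intersection is x = (a_i − a_j) / (j − i). Reading off the sorted break points: {-5, -3}.
Verification: at each break x_0, at least two indices attain the minimum of min_i(a_i + i · x_0).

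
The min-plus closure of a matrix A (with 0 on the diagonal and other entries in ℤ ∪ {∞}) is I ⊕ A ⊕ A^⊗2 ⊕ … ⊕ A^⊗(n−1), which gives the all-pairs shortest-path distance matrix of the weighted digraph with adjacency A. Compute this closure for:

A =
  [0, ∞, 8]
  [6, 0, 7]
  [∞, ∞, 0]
Closure =
  [0, ∞, 8]
  [6, 0, 7]
  [∞, ∞, 0]

This is the Floyd-Warshall all-pairs shortest-path computation. For each intermediate vertex k = 0, 1, …, 2, update dist[i][j] ← min(dist[i][j], dist[i][k] + dist[k][j]). The final matrix gives, for each (i, j), the minimum total weight of any directed path from i to j (possibly empty when i = j).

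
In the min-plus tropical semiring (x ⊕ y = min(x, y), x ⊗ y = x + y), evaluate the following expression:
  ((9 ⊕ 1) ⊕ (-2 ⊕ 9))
((9 ⊕ 1) ⊕ (-2 ⊕ 9)) = -2

Expand innermost to outermost. Recall ⊕ takes the minimum of its arguments and ⊗ takes their sum. Working out the expression ((9 ⊕ 1) ⊕ (-2 ⊕ 9)) gives -2.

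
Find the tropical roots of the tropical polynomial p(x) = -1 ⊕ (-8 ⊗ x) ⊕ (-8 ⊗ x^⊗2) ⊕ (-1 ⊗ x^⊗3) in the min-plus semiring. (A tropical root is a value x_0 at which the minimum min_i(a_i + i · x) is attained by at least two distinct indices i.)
Roots: {-7, 0, 7}

Each tropical root is a break point of the lower envelope of the lines y = a_i + i · x (there are 4 lines, with slopes 0, 1, ..., 3). Only the lines that attain the minimum somewhere contribute to roots; other lines are dominated. Here the surviving (envelope) indices are i = 3, i = 2, i = 1, i = 0.
Intersections between consecutive envelope lines give the roots: for adjacent envelope indices i < j the intersection is x = (a_i − a_j) / (j − i). Reading off the sorted break points: {-7, 0, 7}.
Verification: at each break x_0, at least two indices attain the minimum of min_i(a_i + i · x_0).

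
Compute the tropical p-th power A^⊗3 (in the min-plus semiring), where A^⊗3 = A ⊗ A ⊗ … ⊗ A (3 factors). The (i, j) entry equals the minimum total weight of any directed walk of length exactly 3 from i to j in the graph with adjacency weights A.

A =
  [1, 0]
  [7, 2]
A^⊗3 =
  [3, 2]
  [9, 6]

Each entry (A^⊗3)_ij equals the minimum over all length-3 walks i = v_0 → v_1 → … → v_3 = j of Σ_t A[v_t][v_{t+1}]. For example, for (i, j) = (0, 1) we minimise over 4 possible intermediate vertex sequences; the minimum is 2, attained along the walk 0 → 0 → 0 → 1.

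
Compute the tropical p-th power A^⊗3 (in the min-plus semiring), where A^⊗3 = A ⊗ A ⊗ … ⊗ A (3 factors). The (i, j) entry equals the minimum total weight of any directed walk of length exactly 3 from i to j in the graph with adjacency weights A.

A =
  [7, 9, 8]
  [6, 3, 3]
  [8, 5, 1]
A^⊗3 =
  [17, 14, 10]
  [12, 9, 5]
  [10, 7, 3]

Each entry (A^⊗3)_ij equals the minimum over all length-3 walks i = v_0 → v_1 → … → v_3 = j of Σ_t A[v_t][v_{t+1}]. For example, for (i, j) = (0, 2) we minimise over 9 possible intermediate vertex sequences; the minimum is 10, attained along the walk 0 → 2 → 2 → 2.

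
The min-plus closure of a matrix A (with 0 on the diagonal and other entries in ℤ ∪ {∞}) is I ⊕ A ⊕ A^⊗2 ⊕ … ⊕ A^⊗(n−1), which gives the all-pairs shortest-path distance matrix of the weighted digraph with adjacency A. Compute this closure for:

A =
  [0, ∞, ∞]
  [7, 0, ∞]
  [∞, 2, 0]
Closure =
  [0, ∞, ∞]
  [7, 0, ∞]
  [9, 2, 0]

This is the Floyd-Warshall all-pairs shortest-path computation. For each intermediate vertex k = 0, 1, …, 2, update dist[i][j] ← min(dist[i][j], dist[i][k] + dist[k][j]). The final matrix gives, for each (i, j), the minimum total weight of any directed path from i to j (possibly empty when i = j).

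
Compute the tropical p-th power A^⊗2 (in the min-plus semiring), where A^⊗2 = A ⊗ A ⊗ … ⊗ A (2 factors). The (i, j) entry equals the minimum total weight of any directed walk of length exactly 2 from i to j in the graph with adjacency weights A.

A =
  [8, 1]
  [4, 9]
A^⊗2 =
  [5, 9]
  [12, 5]

Each entry (A^⊗2)_ij equals the minimum over all length-2 walks i = v_0 → v_1 → … → v_2 = j of Σ_t A[v_t][v_{t+1}]. For example, for (i, j) = (0, 1) we minimise over 2 possible intermediate vertex sequences; the minimum is 9, attained along the walk 0 → 0 → 1.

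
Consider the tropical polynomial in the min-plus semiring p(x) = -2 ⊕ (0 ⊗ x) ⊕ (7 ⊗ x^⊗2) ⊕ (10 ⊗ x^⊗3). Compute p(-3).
p(-3) = -3

A tropical monomial a ⊗ x^⊗i evaluates to a + i · x. Evaluating each term at x = -3:
  Term 0 contributes -2 + 0 · -3 = -2
  Term 1 contributes 0 + 1 · -3 = -3
  Term 2 contributes 7 + 2 · -3 = 1
  Term 3 contributes 10 + 3 · -3 = 1
p(-3) = ⊕ of these = min[-2, -3, 1, 1] = -3.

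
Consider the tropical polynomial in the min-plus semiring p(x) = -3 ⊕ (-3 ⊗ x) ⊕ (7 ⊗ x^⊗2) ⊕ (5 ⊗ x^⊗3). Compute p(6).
p(6) = -3

A tropical monomial a ⊗ x^⊗i evaluates to a + i · x. Evaluating each term at x = 6:
  Term 0 contributes -3 + 0 · 6 = -3
  Term 1 contributes -3 + 1 · 6 = 3
  Term 2 contributes 7 + 2 · 6 = 19
  Term 3 contributes 5 + 3 · 6 = 23
p(6) = ⊕ of these = min[-3, 3, 19, 23] = -3.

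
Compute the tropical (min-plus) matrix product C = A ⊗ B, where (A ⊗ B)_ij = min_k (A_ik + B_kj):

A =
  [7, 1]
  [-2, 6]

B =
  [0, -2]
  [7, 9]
A ⊗ B =
  [7, 5]
  [-2, -4]

Apply the min-plus product entry-by-entry:
  C[0][0] = min over k of (A[0][0] + B[0][0] = 7 + 0 = 7, A[0][1] + B[1][0] = 1 + 7 = 8) = 7 (attained at k = 0)
  C[0][1] = min over k of (A[0][0] + B[0][1] = 7 + -2 = 5, A[0][1] + B[1][1] = 1 + 9 = 10) = 5 (attained at k = 0)
  C[1][0] = min over k of (A[1][0] + B[0][0] = -2 + 0 = -2, A[1][1] + B[1][0] = 6 + 7 = 13) = -2 (attained at k = 0)
  C[1][1] = min over k of (A[1][0] + B[0][1] = -2 + -2 = -4, A[1][1] + B[1][1] = 6 + 9 = 15) = -4 (attained at k = 0)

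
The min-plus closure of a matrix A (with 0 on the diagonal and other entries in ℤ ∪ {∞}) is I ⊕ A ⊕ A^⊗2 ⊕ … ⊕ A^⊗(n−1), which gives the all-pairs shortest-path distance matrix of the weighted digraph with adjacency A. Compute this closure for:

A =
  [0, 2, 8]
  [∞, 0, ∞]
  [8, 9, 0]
Closure =
  [0, 2, 8]
  [∞, 0, ∞]
  [8, 9, 0]

This is the Floyd-Warshall all-pairs shortest-path computation. For each intermediate vertex k = 0, 1, …, 2, update dist[i][j] ← min(dist[i][j], dist[i][k] + dist[k][j]). The final matrix gives, for each (i, j), the minimum total weight of any directed path from i to j (possibly empty when i = j).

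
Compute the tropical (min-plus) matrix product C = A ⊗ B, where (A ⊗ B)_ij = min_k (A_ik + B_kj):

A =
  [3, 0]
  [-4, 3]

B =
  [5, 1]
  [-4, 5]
A ⊗ B =
  [-4, 4]
  [-1, -3]

Apply the min-plus product entry-by-entry:
  C[0][0] = min over k of (A[0][0] + B[0][0] = 3 + 5 = 8, A[0][1] + B[1][0] = 0 + -4 = -4) = -4 (attained at k = 1)
  C[0][1] = min over k of (A[0][0] + B[0][1] = 3 + 1 = 4, A[0][1] + B[1][1] = 0 + 5 = 5) = 4 (attained at k = 0)
  C[1][0] = min over k of (A[1][0] + B[0][0] = -4 + 5 = 1, A[1][1] + B[1][0] = 3 + -4 = -1) = -1 (attained at k = 1)
  C[1][1] = min over k of (A[1][0] + B[0][1] = -4 + 1 = -3, A[1][1] + B[1][1] = 3 + 5 = 8) = -3 (attained at k = 0)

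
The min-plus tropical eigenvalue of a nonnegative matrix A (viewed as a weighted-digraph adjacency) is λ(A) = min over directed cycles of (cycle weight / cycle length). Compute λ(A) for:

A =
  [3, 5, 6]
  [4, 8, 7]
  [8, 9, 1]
λ(A) = 1

Enumerate directed cycles and compute their means (weight / length). Sample:
  cycle 0 → 0: weight = 3, length = 1, mean = 3/1 ≈ 3.000
  cycle 1 → 1: weight = 8, length = 1, mean = 8/1 ≈ 8.000
  cycle 2 → 2: weight = 1, length = 1, mean = 1/1 ≈ 1.000
  cycle 0 → 1 → 0: weight = 9, length = 2, mean = 9/2 ≈ 4.500
  cycle 0 → 2 → 0: weight = 14, length = 2, mean = 14/2 ≈ 7.000
  cycle 1 → 0 → 1: weight = 9, length = 2, mean = 9/2 ≈ 4.500
Minimum mean = 1.000, attained e.g. along the cycle 2 → 2 with weight 1 and length 1. So λ(A) = 1/1 = 1.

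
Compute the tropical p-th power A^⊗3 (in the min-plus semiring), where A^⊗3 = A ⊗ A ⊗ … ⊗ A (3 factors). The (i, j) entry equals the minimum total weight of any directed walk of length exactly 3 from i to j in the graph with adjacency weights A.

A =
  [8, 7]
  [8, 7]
A^⊗3 =
  [22, 21]
  [22, 21]

Each entry (A^⊗3)_ij equals the minimum over all length-3 walks i = v_0 → v_1 → … → v_3 = j of Σ_t A[v_t][v_{t+1}]. For example, for (i, j) = (0, 1) we minimise over 4 possible intermediate vertex sequences; the minimum is 21, attained along the walk 0 → 1 → 1 → 1.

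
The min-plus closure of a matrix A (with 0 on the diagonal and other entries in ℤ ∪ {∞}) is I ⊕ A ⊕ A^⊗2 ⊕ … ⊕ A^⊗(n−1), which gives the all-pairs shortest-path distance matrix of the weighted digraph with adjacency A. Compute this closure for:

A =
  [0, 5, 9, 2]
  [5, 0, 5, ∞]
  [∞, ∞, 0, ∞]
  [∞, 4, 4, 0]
Closure =
  [0, 5, 6, 2]
  [5, 0, 5, 7]
  [∞, ∞, 0, ∞]
  [9, 4, 4, 0]

This is the Floyd-Warshall all-pairs shortest-path computation. For each intermediate vertex k = 0, 1, …, 3, update dist[i][j] ← min(dist[i][j], dist[i][k] + dist[k][j]). The final matrix gives, for each (i, j), the minimum total weight of any directed path from i to j (possibly empty when i = j).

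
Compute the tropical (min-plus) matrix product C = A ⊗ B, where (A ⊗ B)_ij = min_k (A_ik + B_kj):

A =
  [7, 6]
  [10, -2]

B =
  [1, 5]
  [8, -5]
A ⊗ B =
  [8, 1]
  [6, -7]

Apply the min-plus product entry-by-entry:
  C[0][0] = min over k of (A[0][0] + B[0][0] = 7 + 1 = 8, A[0][1] + B[1][0] = 6 + 8 = 14) = 8 (attained at k = 0)
  C[0][1] = min over k of (A[0][0] + B[0][1] = 7 + 5 = 12, A[0][1] + B[1][1] = 6 + -5 = 1) = 1 (attained at k = 1)
  C[1][0] = min over k of (A[1][0] + B[0][0] = 10 + 1 = 11, A[1][1] + B[1][0] = -2 + 8 = 6) = 6 (attained at k = 1)
  C[1][1] = min over k of (A[1][0] + B[0][1] = 10 + 5 = 15, A[1][1] + B[1][1] = -2 + -5 = -7) = -7 (attained at k = 1)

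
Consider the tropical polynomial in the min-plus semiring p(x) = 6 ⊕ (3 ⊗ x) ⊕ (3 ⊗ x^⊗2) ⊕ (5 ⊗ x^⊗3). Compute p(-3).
p(-3) = -4

A tropical monomial a ⊗ x^⊗i evaluates to a + i · x. Evaluating each term at x = -3:
  Term 0 contributes 6 + 0 · -3 = 6
  Term 1 contributes 3 + 1 · -3 = 0
  Term 2 contributes 3 + 2 · -3 = -3
  Term 3 contributes 5 + 3 · -3 = -4
p(-3) = ⊕ of these = min[6, 0, -3, -4] = -4.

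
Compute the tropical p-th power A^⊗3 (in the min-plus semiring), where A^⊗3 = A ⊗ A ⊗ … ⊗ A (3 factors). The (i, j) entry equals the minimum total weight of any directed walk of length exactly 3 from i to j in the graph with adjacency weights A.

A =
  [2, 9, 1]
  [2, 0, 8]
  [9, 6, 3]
A^⊗3 =
  [6, 7, 5]
  [2, 0, 3]
  [8, 6, 9]

Each entry (A^⊗3)_ij equals the minimum over all length-3 walks i = v_0 → v_1 → … → v_3 = j of Σ_t A[v_t][v_{t+1}]. For example, for (i, j) = (0, 2) we minimise over 9 possible intermediate vertex sequences; the minimum is 5, attained along the walk 0 → 0 → 0 → 2.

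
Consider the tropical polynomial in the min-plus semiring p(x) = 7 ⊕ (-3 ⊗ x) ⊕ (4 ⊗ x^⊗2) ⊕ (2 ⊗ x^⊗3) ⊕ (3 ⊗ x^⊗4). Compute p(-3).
p(-3) = -9

A tropical monomial a ⊗ x^⊗i evaluates to a + i · x. Evaluating each term at x = -3:
  Term 0 contributes 7 + 0 · -3 = 7
  Term 1 contributes -3 + 1 · -3 = -6
  Term 2 contributes 4 + 2 · -3 = -2
  Term 3 contributes 2 + 3 · -3 = -7
  Term 4 contributes 3 + 4 · -3 = -9
p(-3) = ⊕ of these = min[7, -6, -2, -7, -9] = -9.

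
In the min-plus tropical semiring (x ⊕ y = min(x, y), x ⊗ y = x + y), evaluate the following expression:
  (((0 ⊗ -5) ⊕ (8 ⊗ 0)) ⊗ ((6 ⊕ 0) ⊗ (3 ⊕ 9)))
(((0 ⊗ -5) ⊕ (8 ⊗ 0)) ⊗ ((6 ⊕ 0) ⊗ (3 ⊕ 9))) = -2

Expand innermost to outermost. Recall ⊕ takes the minimum of its arguments and ⊗ takes their sum. Working out the expression (((0 ⊗ -5) ⊕ (8 ⊗ 0)) ⊗ ((6 ⊕ 0) ⊗ (3 ⊕ 9))) gives -2.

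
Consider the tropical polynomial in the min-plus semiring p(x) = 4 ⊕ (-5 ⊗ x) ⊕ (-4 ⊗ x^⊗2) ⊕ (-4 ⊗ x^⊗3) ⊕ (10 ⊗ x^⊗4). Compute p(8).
p(8) = 3

A tropical monomial a ⊗ x^⊗i evaluates to a + i · x. Evaluating each term at x = 8:
  Term 0 contributes 4 + 0 · 8 = 4
  Term 1 contributes -5 + 1 · 8 = 3
  Term 2 contributes -4 + 2 · 8 = 12
  Term 3 contributes -4 + 3 · 8 = 20
  Term 4 contributes 10 + 4 · 8 = 42
p(8) = ⊕ of these = min[4, 3, 12, 20, 42] = 3.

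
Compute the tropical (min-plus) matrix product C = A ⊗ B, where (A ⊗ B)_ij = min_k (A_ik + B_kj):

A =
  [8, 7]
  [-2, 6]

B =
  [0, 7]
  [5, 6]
A ⊗ B =
  [8, 13]
  [-2, 5]

Apply the min-plus product entry-by-entry:
  C[0][0] = min over k of (A[0][0] + B[0][0] = 8 + 0 = 8, A[0][1] + B[1][0] = 7 + 5 = 12) = 8 (attained at k = 0)
  C[0][1] = min over k of (A[0][0] + B[0][1] = 8 + 7 = 15, A[0][1] + B[1][1] = 7 + 6 = 13) = 13 (attained at k = 1)
  C[1][0] = min over k of (A[1][0] + B[0][0] = -2 + 0 = -2, A[1][1] + B[1][0] = 6 + 5 = 11) = -2 (attained at k = 0)
  C[1][1] = min over k of (A[1][0] + B[0][1] = -2 + 7 = 5, A[1][1] + B[1][1] = 6 + 6 = 12) = 5 (attained at k = 0)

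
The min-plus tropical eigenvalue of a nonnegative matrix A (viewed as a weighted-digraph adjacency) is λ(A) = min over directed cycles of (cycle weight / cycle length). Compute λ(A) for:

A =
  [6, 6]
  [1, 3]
λ(A) = 3

Enumerate directed cycles and compute their means (weight / length). Sample:
  cycle 0 → 0: weight = 6, length = 1, mean = 6/1 ≈ 6.000
  cycle 1 → 1: weight = 3, length = 1, mean = 3/1 ≈ 3.000
  cycle 0 → 1 → 0: weight = 7, length = 2, mean = 7/2 ≈ 3.500
  cycle 1 → 0 → 1: weight = 7, length = 2, mean = 7/2 ≈ 3.500
Minimum mean = 3.000, attained e.g. along the cycle 1 → 1 with weight 3 and length 1. So λ(A) = 3/1 = 3.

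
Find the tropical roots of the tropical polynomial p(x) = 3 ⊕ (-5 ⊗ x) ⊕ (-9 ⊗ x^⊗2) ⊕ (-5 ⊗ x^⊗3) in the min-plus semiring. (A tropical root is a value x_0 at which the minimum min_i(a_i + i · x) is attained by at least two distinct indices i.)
Roots: {-4, 4, 8}

Each tropical root is a break point of the lower envelope of the lines y = a_i + i · x (there are 4 lines, with slopes 0, 1, ..., 3). Only the lines that attain the minimum somewhere contribute to roots; other lines are dominated. Here the surviving (envelope) indices are i = 3, i = 2, i = 1, i = 0.
Intersections between consecutive envelope lines give the roots: for adjacent envelope indices i < j the intersection is x = (a_i − a_j) / (j − i). Reading off the sorted break points: {-4, 4, 8}.
Verification: at each break x_0, at least two indices attain the minimum of min_i(a_i + i · x_0).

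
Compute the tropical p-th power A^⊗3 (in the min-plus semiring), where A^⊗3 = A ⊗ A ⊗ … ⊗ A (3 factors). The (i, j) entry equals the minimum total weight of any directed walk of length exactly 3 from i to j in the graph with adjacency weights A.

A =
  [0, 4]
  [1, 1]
A^⊗3 =
  [0, 4]
  [1, 3]

Each entry (A^⊗3)_ij equals the minimum over all length-3 walks i = v_0 → v_1 → … → v_3 = j of Σ_t A[v_t][v_{t+1}]. For example, for (i, j) = (0, 1) we minimise over 4 possible intermediate vertex sequences; the minimum is 4, attained along the walk 0 → 0 → 0 → 1.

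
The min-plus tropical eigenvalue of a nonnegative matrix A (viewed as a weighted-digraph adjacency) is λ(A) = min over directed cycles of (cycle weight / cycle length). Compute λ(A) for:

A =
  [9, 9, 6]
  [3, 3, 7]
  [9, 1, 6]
λ(A) = 3

Enumerate directed cycles and compute their means (weight / length). Sample:
  cycle 0 → 0: weight = 9, length = 1, mean = 9/1 ≈ 9.000
  cycle 1 → 1: weight = 3, length = 1, mean = 3/1 ≈ 3.000
  cycle 2 → 2: weight = 6, length = 1, mean = 6/1 ≈ 6.000
  cycle 0 → 1 → 0: weight = 12, length = 2, mean = 12/2 ≈ 6.000
  cycle 0 → 2 → 0: weight = 15, length = 2, mean = 15/2 ≈ 7.500
  cycle 1 → 0 → 1: weight = 12, length = 2, mean = 12/2 ≈ 6.000
Minimum mean = 3.000, attained e.g. along the cycle 1 → 1 with weight 3 and length 1. So λ(A) = 3/1 = 3.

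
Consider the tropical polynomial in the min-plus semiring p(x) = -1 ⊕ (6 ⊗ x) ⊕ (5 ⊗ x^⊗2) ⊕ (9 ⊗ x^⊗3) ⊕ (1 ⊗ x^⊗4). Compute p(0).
p(0) = -1

A tropical monomial a ⊗ x^⊗i evaluates to a + i · x. Evaluating each term at x = 0:
  Term 0 contributes -1 + 0 · 0 = -1
  Term 1 contributes 6 + 1 · 0 = 6
  Term 2 contributes 5 + 2 · 0 = 5
  Term 3 contributes 9 + 3 · 0 = 9
  Term 4 contributes 1 + 4 · 0 = 1
p(0) = ⊕ of these = min[-1, 6, 5, 9, 1] = -1.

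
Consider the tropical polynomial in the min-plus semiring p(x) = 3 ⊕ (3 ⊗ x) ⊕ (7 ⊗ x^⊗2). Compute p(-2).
p(-2) = 1

A tropical monomial a ⊗ x^⊗i evaluates to a + i · x. Evaluating each term at x = -2:
  Term 0 contributes 3 + 0 · -2 = 3
  Term 1 contributes 3 + 1 · -2 = 1
  Term 2 contributes 7 + 2 · -2 = 3
p(-2) = ⊕ of these = min[3, 1, 3] = 1.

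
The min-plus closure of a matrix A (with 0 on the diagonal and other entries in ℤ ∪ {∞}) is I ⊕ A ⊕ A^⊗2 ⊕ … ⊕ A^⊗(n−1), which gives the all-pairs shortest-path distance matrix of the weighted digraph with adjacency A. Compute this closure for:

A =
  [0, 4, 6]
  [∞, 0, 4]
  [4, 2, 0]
Closure =
  [0, 4, 6]
  [8, 0, 4]
  [4, 2, 0]

This is the Floyd-Warshall all-pairs shortest-path computation. For each intermediate vertex k = 0, 1, …, 2, update dist[i][j] ← min(dist[i][j], dist[i][k] + dist[k][j]). The final matrix gives, for each (i, j), the minimum total weight of any directed path from i to j (possibly empty when i = j).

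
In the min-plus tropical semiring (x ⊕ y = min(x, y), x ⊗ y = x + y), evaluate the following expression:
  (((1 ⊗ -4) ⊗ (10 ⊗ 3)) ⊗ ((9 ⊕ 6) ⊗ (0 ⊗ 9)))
(((1 ⊗ -4) ⊗ (10 ⊗ 3)) ⊗ ((9 ⊕ 6) ⊗ (0 ⊗ 9))) = 25

Expand innermost to outermost. Recall ⊕ takes the minimum of its arguments and ⊗ takes their sum. Working out the expression (((1 ⊗ -4) ⊗ (10 ⊗ 3)) ⊗ ((9 ⊕ 6) ⊗ (0 ⊗ 9))) gives 25.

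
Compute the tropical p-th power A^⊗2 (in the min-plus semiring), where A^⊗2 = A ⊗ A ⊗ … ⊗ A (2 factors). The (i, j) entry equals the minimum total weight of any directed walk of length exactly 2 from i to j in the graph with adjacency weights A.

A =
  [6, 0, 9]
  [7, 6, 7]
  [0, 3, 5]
A^⊗2 =
  [7, 6, 7]
  [7, 7, 12]
  [5, 0, 9]

Each entry (A^⊗2)_ij equals the minimum over all length-2 walks i = v_0 → v_1 → … → v_2 = j of Σ_t A[v_t][v_{t+1}]. For example, for (i, j) = (0, 2) we minimise over 3 possible intermediate vertex sequences; the minimum is 7, attained along the walk 0 → 1 → 2.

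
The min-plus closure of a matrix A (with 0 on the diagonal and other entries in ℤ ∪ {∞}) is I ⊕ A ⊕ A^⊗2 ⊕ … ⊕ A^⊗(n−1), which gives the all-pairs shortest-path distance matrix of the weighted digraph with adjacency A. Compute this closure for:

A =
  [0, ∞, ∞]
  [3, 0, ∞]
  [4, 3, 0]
Closure =
  [0, ∞, ∞]
  [3, 0, ∞]
  [4, 3, 0]

This is the Floyd-Warshall all-pairs shortest-path computation. For each intermediate vertex k = 0, 1, …, 2, update dist[i][j] ← min(dist[i][j], dist[i][k] + dist[k][j]). The final matrix gives, for each (i, j), the minimum total weight of any directed path from i to j (possibly empty when i = j).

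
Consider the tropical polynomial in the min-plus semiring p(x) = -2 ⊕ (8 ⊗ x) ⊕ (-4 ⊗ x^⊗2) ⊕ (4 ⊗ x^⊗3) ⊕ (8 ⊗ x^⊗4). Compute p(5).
p(5) = -2

A tropical monomial a ⊗ x^⊗i evaluates to a + i · x. Evaluating each term at x = 5:
  Term 0 contributes -2 + 0 · 5 = -2
  Term 1 contributes 8 + 1 · 5 = 13
  Term 2 contributes -4 + 2 · 5 = 6
  Term 3 contributes 4 + 3 · 5 = 19
  Term 4 contributes 8 + 4 · 5 = 28
p(5) = ⊕ of these = min[-2, 13, 6, 19, 28] = -2.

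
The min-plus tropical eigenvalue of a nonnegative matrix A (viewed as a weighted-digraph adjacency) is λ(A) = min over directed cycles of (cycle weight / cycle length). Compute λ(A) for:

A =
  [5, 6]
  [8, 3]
λ(A) = 3

Enumerate directed cycles and compute their means (weight / length). Sample:
  cycle 0 → 0: weight = 5, length = 1, mean = 5/1 ≈ 5.000
  cycle 1 → 1: weight = 3, length = 1, mean = 3/1 ≈ 3.000
  cycle 0 → 1 → 0: weight = 14, length = 2, mean = 14/2 ≈ 7.000
  cycle 1 → 0 → 1: weight = 14, length = 2, mean = 14/2 ≈ 7.000
Minimum mean = 3.000, attained e.g. along the cycle 1 → 1 with weight 3 and length 1. So λ(A) = 3/1 = 3.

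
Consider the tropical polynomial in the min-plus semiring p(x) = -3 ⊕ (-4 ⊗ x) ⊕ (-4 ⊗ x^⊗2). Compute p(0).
p(0) = -4

A tropical monomial a ⊗ x^⊗i evaluates to a + i · x. Evaluating each term at x = 0:
  Term 0 contributes -3 + 0 · 0 = -3
  Term 1 contributes -4 + 1 · 0 = -4
  Term 2 contributes -4 + 2 · 0 = -4
p(0) = ⊕ of these = min[-3, -4, -4] = -4.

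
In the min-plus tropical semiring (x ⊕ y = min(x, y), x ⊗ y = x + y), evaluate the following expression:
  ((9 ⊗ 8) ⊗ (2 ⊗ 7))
((9 ⊗ 8) ⊗ (2 ⊗ 7)) = 26

Expand innermost to outermost. Recall ⊕ takes the minimum of its arguments and ⊗ takes their sum. Working out the expression ((9 ⊗ 8) ⊗ (2 ⊗ 7)) gives 26.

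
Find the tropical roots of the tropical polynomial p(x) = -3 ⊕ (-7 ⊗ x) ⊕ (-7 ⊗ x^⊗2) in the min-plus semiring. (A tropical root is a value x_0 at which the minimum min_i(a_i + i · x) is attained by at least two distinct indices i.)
Roots: {0, 4}

Each tropical root is a break point of the lower envelope of the lines y = a_i + i · x (there are 3 lines, with slopes 0, 1, ..., 2). Only the lines that attain the minimum somewhere contribute to roots; other lines are dominated. Here the surviving (envelope) indices are i = 2, i = 1, i = 0.
Intersections between consecutive envelope lines give the roots: for adjacent envelope indices i < j the intersection is x = (a_i − a_j) / (j − i). Reading off the sorted break points: {0, 4}.
Verification: at each break x_0, at least two indices attain the minimum of min_i(a_i + i · x_0).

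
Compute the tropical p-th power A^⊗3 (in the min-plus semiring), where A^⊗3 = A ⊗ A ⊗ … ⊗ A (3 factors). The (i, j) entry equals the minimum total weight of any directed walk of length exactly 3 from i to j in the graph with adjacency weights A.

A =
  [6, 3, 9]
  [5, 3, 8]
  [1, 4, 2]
A^⊗3 =
  [11, 9, 13]
  [11, 9, 12]
  [5, 6, 6]

Each entry (A^⊗3)_ij equals the minimum over all length-3 walks i = v_0 → v_1 → … → v_3 = j of Σ_t A[v_t][v_{t+1}]. For example, for (i, j) = (0, 2) we minimise over 9 possible intermediate vertex sequences; the minimum is 13, attained along the walk 0 → 1 → 2 → 2.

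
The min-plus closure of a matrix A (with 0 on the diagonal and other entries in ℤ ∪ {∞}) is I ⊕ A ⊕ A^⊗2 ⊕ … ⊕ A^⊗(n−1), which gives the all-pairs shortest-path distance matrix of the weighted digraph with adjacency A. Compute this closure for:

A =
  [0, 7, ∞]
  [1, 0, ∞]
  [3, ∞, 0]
Closure =
  [0, 7, ∞]
  [1, 0, ∞]
  [3, 10, 0]

This is the Floyd-Warshall all-pairs shortest-path computation. For each intermediate vertex k = 0, 1, …, 2, update dist[i][j] ← min(dist[i][j], dist[i][k] + dist[k][j]). The final matrix gives, for each (i, j), the minimum total weight of any directed path from i to j (possibly empty when i = j).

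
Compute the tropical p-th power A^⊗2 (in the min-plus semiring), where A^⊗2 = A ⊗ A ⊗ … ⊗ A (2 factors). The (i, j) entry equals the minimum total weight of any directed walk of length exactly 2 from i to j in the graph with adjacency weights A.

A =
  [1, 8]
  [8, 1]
A^⊗2 =
  [2, 9]
  [9, 2]

Each entry (A^⊗2)_ij equals the minimum over all length-2 walks i = v_0 → v_1 → … → v_2 = j of Σ_t A[v_t][v_{t+1}]. For example, for (i, j) = (0, 1) we minimise over 2 possible intermediate vertex sequences; the minimum is 9, attained along the walk 0 → 0 → 1.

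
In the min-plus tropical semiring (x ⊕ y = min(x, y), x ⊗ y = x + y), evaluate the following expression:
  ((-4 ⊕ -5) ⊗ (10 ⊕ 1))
((-4 ⊕ -5) ⊗ (10 ⊕ 1)) = -4

Expand innermost to outermost. Recall ⊕ takes the minimum of its arguments and ⊗ takes their sum. Working out the expression ((-4 ⊕ -5) ⊗ (10 ⊕ 1)) gives -4.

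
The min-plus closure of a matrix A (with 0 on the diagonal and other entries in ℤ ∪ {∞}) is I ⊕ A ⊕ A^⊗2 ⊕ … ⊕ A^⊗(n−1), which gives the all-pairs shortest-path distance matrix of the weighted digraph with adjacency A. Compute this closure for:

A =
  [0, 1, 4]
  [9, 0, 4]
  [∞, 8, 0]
Closure =
  [0, 1, 4]
  [9, 0, 4]
  [17, 8, 0]

This is the Floyd-Warshall all-pairs shortest-path computation. For each intermediate vertex k = 0, 1, …, 2, update dist[i][j] ← min(dist[i][j], dist[i][k] + dist[k][j]). The final matrix gives, for each (i, j), the minimum total weight of any directed path from i to j (possibly empty when i = j).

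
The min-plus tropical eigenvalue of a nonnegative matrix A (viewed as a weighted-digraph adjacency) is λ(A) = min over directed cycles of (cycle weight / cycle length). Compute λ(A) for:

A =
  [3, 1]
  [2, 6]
λ(A) = 3/2

Enumerate directed cycles and compute their means (weight / length). Sample:
  cycle 0 → 0: weight = 3, length = 1, mean = 3/1 ≈ 3.000
  cycle 1 → 1: weight = 6, length = 1, mean = 6/1 ≈ 6.000
  cycle 0 → 1 → 0: weight = 3, length = 2, mean = 3/2 ≈ 1.500
  cycle 1 → 0 → 1: weight = 3, length = 2, mean = 3/2 ≈ 1.500
Minimum mean = 1.500, attained e.g. along the cycle 0 → 1 → 0 with weight 3 and length 2. So λ(A) = 3/2 = 3/2.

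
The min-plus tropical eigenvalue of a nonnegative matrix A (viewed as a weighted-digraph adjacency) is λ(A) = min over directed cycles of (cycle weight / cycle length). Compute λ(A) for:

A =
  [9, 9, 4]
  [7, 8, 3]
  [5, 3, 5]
λ(A) = 3

Enumerate directed cycles and compute their means (weight / length). Sample:
  cycle 0 → 0: weight = 9, length = 1, mean = 9/1 ≈ 9.000
  cycle 1 → 1: weight = 8, length = 1, mean = 8/1 ≈ 8.000
  cycle 2 → 2: weight = 5, length = 1, mean = 5/1 ≈ 5.000
  cycle 0 → 1 → 0: weight = 16, length = 2, mean = 16/2 ≈ 8.000
  cycle 0 → 2 → 0: weight = 9, length = 2, mean = 9/2 ≈ 4.500
  cycle 1 → 0 → 1: weight = 16, length = 2, mean = 16/2 ≈ 8.000
Minimum mean = 3.000, attained e.g. along the cycle 1 → 2 → 1 with weight 6 and length 2. So λ(A) = 6/2 = 3.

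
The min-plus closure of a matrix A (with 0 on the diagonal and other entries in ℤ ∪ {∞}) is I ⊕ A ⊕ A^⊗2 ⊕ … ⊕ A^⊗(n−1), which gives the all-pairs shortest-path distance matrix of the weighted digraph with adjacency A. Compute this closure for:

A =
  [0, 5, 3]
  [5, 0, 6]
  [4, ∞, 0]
Closure =
  [0, 5, 3]
  [5, 0, 6]
  [4, 9, 0]

This is the Floyd-Warshall all-pairs shortest-path computation. For each intermediate vertex k = 0, 1, …, 2, update dist[i][j] ← min(dist[i][j], dist[i][k] + dist[k][j]). The final matrix gives, for each (i, j), the minimum total weight of any directed path from i to j (possibly empty when i = j).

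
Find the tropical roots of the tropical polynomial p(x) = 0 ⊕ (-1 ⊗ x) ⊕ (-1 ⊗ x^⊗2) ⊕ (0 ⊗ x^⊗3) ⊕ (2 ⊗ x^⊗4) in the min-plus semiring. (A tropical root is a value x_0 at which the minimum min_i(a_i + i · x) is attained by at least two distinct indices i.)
Roots: {-2, -1, 0, 1}

Each tropical root is a break point of the lower envelope of the lines y = a_i + i · x (there are 5 lines, with slopes 0, 1, ..., 4). Only the lines that attain the minimum somewhere contribute to roots; other lines are dominated. Here the surviving (envelope) indices are i = 4, i = 3, i = 2, i = 1, i = 0.
Intersections between consecutive envelope lines give the roots: for adjacent envelope indices i < j the intersection is x = (a_i − a_j) / (j − i). Reading off the sorted break points: {-2, -1, 0, 1}.
Verification: at each break x_0, at least two indices attain the minimum of min_i(a_i + i · x_0).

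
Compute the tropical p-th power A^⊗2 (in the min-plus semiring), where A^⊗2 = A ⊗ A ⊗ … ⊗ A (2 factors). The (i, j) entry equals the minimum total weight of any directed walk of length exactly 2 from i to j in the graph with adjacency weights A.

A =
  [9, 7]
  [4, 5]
A^⊗2 =
  [11, 12]
  [9, 10]

Each entry (A^⊗2)_ij equals the minimum over all length-2 walks i = v_0 → v_1 → … → v_2 = j of Σ_t A[v_t][v_{t+1}]. For example, for (i, j) = (0, 1) we minimise over 2 possible intermediate vertex sequences; the minimum is 12, attained along the walk 0 → 1 → 1.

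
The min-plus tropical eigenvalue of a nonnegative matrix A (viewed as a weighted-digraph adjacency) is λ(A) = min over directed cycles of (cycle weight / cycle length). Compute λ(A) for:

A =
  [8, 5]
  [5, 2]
λ(A) = 2

Enumerate directed cycles and compute their means (weight / length). Sample:
  cycle 0 → 0: weight = 8, length = 1, mean = 8/1 ≈ 8.000
  cycle 1 → 1: weight = 2, length = 1, mean = 2/1 ≈ 2.000
  cycle 0 → 1 → 0: weight = 10, length = 2, mean = 10/2 ≈ 5.000
  cycle 1 → 0 → 1: weight = 10, length = 2, mean = 10/2 ≈ 5.000
Minimum mean = 2.000, attained e.g. along the cycle 1 → 1 with weight 2 and length 1. So λ(A) = 2/1 = 2.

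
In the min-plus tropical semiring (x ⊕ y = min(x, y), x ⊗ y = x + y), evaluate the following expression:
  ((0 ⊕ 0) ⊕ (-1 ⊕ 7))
((0 ⊕ 0) ⊕ (-1 ⊕ 7)) = -1

Expand innermost to outermost. Recall ⊕ takes the minimum of its arguments and ⊗ takes their sum. Working out the expression ((0 ⊕ 0) ⊕ (-1 ⊕ 7)) gives -1.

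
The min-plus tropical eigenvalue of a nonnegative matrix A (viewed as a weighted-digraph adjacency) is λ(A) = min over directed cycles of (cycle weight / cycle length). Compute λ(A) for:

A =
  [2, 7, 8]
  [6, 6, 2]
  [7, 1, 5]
λ(A) = 3/2

Enumerate directed cycles and compute their means (weight / length). Sample:
  cycle 0 → 0: weight = 2, length = 1, mean = 2/1 ≈ 2.000
  cycle 1 → 1: weight = 6, length = 1, mean = 6/1 ≈ 6.000
  cycle 2 → 2: weight = 5, length = 1, mean = 5/1 ≈ 5.000
  cycle 0 → 1 → 0: weight = 13, length = 2, mean = 13/2 ≈ 6.500
  cycle 0 → 2 → 0: weight = 15, length = 2, mean = 15/2 ≈ 7.500
  cycle 1 → 0 → 1: weight = 13, length = 2, mean = 13/2 ≈ 6.500
Minimum mean = 1.500, attained e.g. along the cycle 1 → 2 → 1 with weight 3 and length 2. So λ(A) = 3/2 = 3/2.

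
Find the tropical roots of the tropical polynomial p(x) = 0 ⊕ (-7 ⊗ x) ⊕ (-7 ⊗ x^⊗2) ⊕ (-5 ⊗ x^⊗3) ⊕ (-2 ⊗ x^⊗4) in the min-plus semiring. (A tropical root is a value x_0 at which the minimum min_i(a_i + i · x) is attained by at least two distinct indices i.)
Roots: {-3, -2, 0, 7}

Each tropical root is a break point of the lower envelope of the lines y = a_i + i · x (there are 5 lines, with slopes 0, 1, ..., 4). Only the lines that attain the minimum somewhere contribute to roots; other lines are dominated. Here the surviving (envelope) indices are i = 4, i = 3, i = 2, i = 1, i = 0.
Intersections between consecutive envelope lines give the roots: for adjacent envelope indices i < j the intersection is x = (a_i − a_j) / (j − i). Reading off the sorted break points: {-3, -2, 0, 7}.
Verification: at each break x_0, at least two indices attain the minimum of min_i(a_i + i · x_0).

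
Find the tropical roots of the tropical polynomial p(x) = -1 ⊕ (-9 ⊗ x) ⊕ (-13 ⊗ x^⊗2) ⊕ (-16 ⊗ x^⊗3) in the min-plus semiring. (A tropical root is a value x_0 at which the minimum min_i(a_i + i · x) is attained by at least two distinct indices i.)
Roots: {3, 4, 8}

Each tropical root is a break point of the lower envelope of the lines y = a_i + i · x (there are 4 lines, with slopes 0, 1, ..., 3). Only the lines that attain the minimum somewhere contribute to roots; other lines are dominated. Here the surviving (envelope) indices are i = 3, i = 2, i = 1, i = 0.
Intersections between consecutive envelope lines give the roots: for adjacent envelope indices i < j the intersection is x = (a_i − a_j) / (j − i). Reading off the sorted break points: {3, 4, 8}.
Verification: at each break x_0, at least two indices attain the minimum of min_i(a_i + i · x_0).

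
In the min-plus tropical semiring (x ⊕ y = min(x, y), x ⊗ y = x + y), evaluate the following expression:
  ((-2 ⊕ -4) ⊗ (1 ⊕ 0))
((-2 ⊕ -4) ⊗ (1 ⊕ 0)) = -4

Expand innermost to outermost. Recall ⊕ takes the minimum of its arguments and ⊗ takes their sum. Working out the expression ((-2 ⊕ -4) ⊗ (1 ⊕ 0)) gives -4.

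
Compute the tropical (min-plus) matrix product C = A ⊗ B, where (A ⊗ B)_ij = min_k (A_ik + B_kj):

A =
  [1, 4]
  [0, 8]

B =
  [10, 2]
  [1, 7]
A ⊗ B =
  [5, 3]
  [9, 2]

Apply the min-plus product entry-by-entry:
  C[0][0] = min over k of (A[0][0] + B[0][0] = 1 + 10 = 11, A[0][1] + B[1][0] = 4 + 1 = 5) = 5 (attained at k = 1)
  C[0][1] = min over k of (A[0][0] + B[0][1] = 1 + 2 = 3, A[0][1] + B[1][1] = 4 + 7 = 11) = 3 (attained at k = 0)
  C[1][0] = min over k of (A[1][0] + B[0][0] = 0 + 10 = 10, A[1][1] + B[1][0] = 8 + 1 = 9) = 9 (attained at k = 1)
  C[1][1] = min over k of (A[1][0] + B[0][1] = 0 + 2 = 2, A[1][1] + B[1][1] = 8 + 7 = 15) = 2 (attained at k = 0)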